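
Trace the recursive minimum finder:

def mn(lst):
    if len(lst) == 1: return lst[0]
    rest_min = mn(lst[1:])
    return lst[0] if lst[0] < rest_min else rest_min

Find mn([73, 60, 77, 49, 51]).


mn([73, 60, 77, 49, 51]): compare 73 with mn([60, 77, 49, 51])
mn([60, 77, 49, 51]): compare 60 with mn([77, 49, 51])
mn([77, 49, 51]): compare 77 with mn([49, 51])
mn([49, 51]): compare 49 with mn([51])
mn([51]) = 51  (base case)
Compare 49 with 51 -> 49
Compare 77 with 49 -> 49
Compare 60 with 49 -> 49
Compare 73 with 49 -> 49

49


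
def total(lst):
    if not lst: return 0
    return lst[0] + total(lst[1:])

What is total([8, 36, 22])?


total([8, 36, 22]) = 8 + total([36, 22])
total([36, 22]) = 36 + total([22])
total([22]) = 22 + total([])
total([]) = 0  (base case)
Total: 8 + 36 + 22 + 0 = 66

66


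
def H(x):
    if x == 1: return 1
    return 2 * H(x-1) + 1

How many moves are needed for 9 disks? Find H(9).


H(9) = 2 * H(8) + 1
H(8) = 2 * H(7) + 1
H(7) = 2 * H(6) + 1
H(6) = 2 * H(5) + 1
H(5) = 2 * H(4) + 1
H(4) = 2 * H(3) + 1
H(3) = 2 * H(2) + 1
H(2) = 2 * H(1) + 1
H(1) = 1  (base case)
H(2) = 2 * 1 + 1 = 3
H(3) = 2 * 3 + 1 = 7
H(4) = 2 * 7 + 1 = 15
H(5) = 2 * 15 + 1 = 31
H(6) = 2 * 31 + 1 = 63
H(7) = 2 * 63 + 1 = 127
H(8) = 2 * 127 + 1 = 255
H(9) = 2 * 255 + 1 = 511

511


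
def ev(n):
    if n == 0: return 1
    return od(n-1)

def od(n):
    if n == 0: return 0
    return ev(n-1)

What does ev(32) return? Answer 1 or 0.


ev(32) = od(31)
od(31) = ev(30)
ev(30) = od(29)
od(29) = ev(28)
ev(28) = od(27)
od(27) = ev(26)
ev(26) = od(25)
od(25) = ev(24)
ev(24) = od(23)
od(23) = ev(22)
ev(22) = od(21)
od(21) = ev(20)
ev(20) = od(19)
od(19) = ev(18)
ev(18) = od(17)
od(17) = ev(16)
ev(16) = od(15)
od(15) = ev(14)
ev(14) = od(13)
od(13) = ev(12)
ev(12) = od(11)
od(11) = ev(10)
ev(10) = od(9)
od(9) = ev(8)
ev(8) = od(7)
od(7) = ev(6)
ev(6) = od(5)
od(5) = ev(4)
ev(4) = od(3)
od(3) = ev(2)
ev(2) = od(1)
od(1) = ev(0)
ev(0) = 1  (base case)
Result: 1

1


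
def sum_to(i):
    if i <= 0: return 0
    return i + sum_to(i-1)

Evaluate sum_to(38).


sum_to(38)
= 38 + 37 + 36 + 35 + 34 + 33 + 32 + 31 + 30 + 29 + 28 + 27 + 26 + 25 + 24 + 23 + 22 + 21 + 20 + 19 + 18 + 17 + 16 + 15 + 14 + 13 + 12 + 11 + 10 + 9 + 8 + 7 + 6 + 5 + 4 + 3 + 2 + 1 + sum_to(0)
= 38 + 37 + 36 + 35 + 34 + 33 + 32 + 31 + 30 + 29 + 28 + 27 + 26 + 25 + 24 + 23 + 22 + 21 + 20 + 19 + 18 + 17 + 16 + 15 + 14 + 13 + 12 + 11 + 10 + 9 + 8 + 7 + 6 + 5 + 4 + 3 + 2 + 1 + 0
= 741

741


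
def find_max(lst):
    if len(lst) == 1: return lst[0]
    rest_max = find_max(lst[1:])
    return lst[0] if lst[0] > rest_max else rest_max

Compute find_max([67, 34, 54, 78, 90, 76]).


find_max([67, 34, 54, 78, 90, 76]): compare 67 with find_max([34, 54, 78, 90, 76])
find_max([34, 54, 78, 90, 76]): compare 34 with find_max([54, 78, 90, 76])
find_max([54, 78, 90, 76]): compare 54 with find_max([78, 90, 76])
find_max([78, 90, 76]): compare 78 with find_max([90, 76])
find_max([90, 76]): compare 90 with find_max([76])
find_max([76]) = 76  (base case)
Compare 90 with 76 -> 90
Compare 78 with 90 -> 90
Compare 54 with 90 -> 90
Compare 34 with 90 -> 90
Compare 67 with 90 -> 90

90


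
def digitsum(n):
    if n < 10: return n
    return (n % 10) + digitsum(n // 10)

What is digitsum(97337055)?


digitsum(97337055) = 5 + digitsum(9733705)
digitsum(9733705) = 5 + digitsum(973370)
digitsum(973370) = 0 + digitsum(97337)
digitsum(97337) = 7 + digitsum(9733)
digitsum(9733) = 3 + digitsum(973)
digitsum(973) = 3 + digitsum(97)
digitsum(97) = 7 + digitsum(9)
digitsum(9) = 9  (base case)
Total: 5 + 5 + 0 + 7 + 3 + 3 + 7 + 9 = 39

39


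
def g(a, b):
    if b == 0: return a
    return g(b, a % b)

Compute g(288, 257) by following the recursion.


g(288, 257) = g(257, 31)
g(257, 31) = g(31, 9)
g(31, 9) = g(9, 4)
g(9, 4) = g(4, 1)
g(4, 1) = g(1, 0)
g(1, 0) = 1  (base case)

1


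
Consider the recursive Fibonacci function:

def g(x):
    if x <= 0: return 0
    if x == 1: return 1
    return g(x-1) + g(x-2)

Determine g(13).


Computing g(13) bottom-up:
g(0) = 0
g(1) = 1
g(2) = g(1) + g(0) = 1 + 0 = 1
g(3) = g(2) + g(1) = 1 + 1 = 2
g(4) = g(3) + g(2) = 2 + 1 = 3
g(5) = g(4) + g(3) = 3 + 2 = 5
g(6) = g(5) + g(4) = 5 + 3 = 8
g(7) = g(6) + g(5) = 8 + 5 = 13
g(8) = g(7) + g(6) = 13 + 8 = 21
g(9) = g(8) + g(7) = 21 + 13 = 34
g(10) = g(9) + g(8) = 34 + 21 = 55
g(11) = g(10) + g(9) = 55 + 34 = 89
g(12) = g(11) + g(10) = 89 + 55 = 144
g(13) = g(12) + g(11) = 144 + 89 = 233

233


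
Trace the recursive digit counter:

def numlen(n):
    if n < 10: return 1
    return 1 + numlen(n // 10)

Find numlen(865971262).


numlen(865971262) = 1 + numlen(86597126)
numlen(86597126) = 1 + numlen(8659712)
numlen(8659712) = 1 + numlen(865971)
numlen(865971) = 1 + numlen(86597)
numlen(86597) = 1 + numlen(8659)
numlen(8659) = 1 + numlen(865)
numlen(865) = 1 + numlen(86)
numlen(86) = 1 + numlen(8)
numlen(8) = 1  (base case: 8 < 10)
Unwinding: 1 + 1 + 1 + 1 + 1 + 1 + 1 + 1 + 1 = 9

9


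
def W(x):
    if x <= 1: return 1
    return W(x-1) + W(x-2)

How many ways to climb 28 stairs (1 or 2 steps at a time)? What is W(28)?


Building up from base cases:
W(0) = 1
W(1) = 1
W(2) = W(1) + W(0) = 1 + 1 = 2
W(3) = W(2) + W(1) = 2 + 1 = 3
W(4) = W(3) + W(2) = 3 + 2 = 5
W(5) = W(4) + W(3) = 5 + 3 = 8
W(6) = W(5) + W(4) = 8 + 5 = 13
W(7) = W(6) + W(5) = 13 + 8 = 21
W(8) = W(7) + W(6) = 21 + 13 = 34
W(9) = W(8) + W(7) = 34 + 21 = 55
W(10) = W(9) + W(8) = 55 + 34 = 89
W(11) = W(10) + W(9) = 89 + 55 = 144
W(12) = W(11) + W(10) = 144 + 89 = 233
W(13) = W(12) + W(11) = 233 + 144 = 377
W(14) = W(13) + W(12) = 377 + 233 = 610
W(15) = W(14) + W(13) = 610 + 377 = 987
W(16) = W(15) + W(14) = 987 + 610 = 1597
W(17) = W(16) + W(15) = 1597 + 987 = 2584
W(18) = W(17) + W(16) = 2584 + 1597 = 4181
W(19) = W(18) + W(17) = 4181 + 2584 = 6765
W(20) = W(19) + W(18) = 6765 + 4181 = 10946
W(21) = W(20) + W(19) = 10946 + 6765 = 17711
W(22) = W(21) + W(20) = 17711 + 10946 = 28657
W(23) = W(22) + W(21) = 28657 + 17711 = 46368
W(24) = W(23) + W(22) = 46368 + 28657 = 75025
W(25) = W(24) + W(23) = 75025 + 46368 = 121393
W(26) = W(25) + W(24) = 121393 + 75025 = 196418
W(27) = W(26) + W(25) = 196418 + 121393 = 317811
W(28) = W(27) + W(26) = 317811 + 196418 = 514229

514229


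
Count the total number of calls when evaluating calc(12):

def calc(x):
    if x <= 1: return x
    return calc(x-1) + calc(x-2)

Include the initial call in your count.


Let C(n) = total calls for calc(n)
C(0) = 1, C(1) = 1
C(2) = 1 + C(1) + C(0) = 1 + 1 + 1 = 3
C(3) = 1 + C(2) + C(1) = 1 + 3 + 1 = 5
C(4) = 1 + C(3) + C(2) = 1 + 5 + 3 = 9
C(5) = 1 + C(4) + C(3) = 1 + 9 + 5 = 15
C(6) = 1 + C(5) + C(4) = 1 + 15 + 9 = 25
C(7) = 1 + C(6) + C(5) = 1 + 25 + 15 = 41
C(8) = 1 + C(7) + C(6) = 1 + 41 + 25 = 67
C(9) = 1 + C(8) + C(7) = 1 + 67 + 41 = 109
C(10) = 1 + C(9) + C(8) = 1 + 109 + 67 = 177
C(11) = 1 + C(10) + C(9) = 1 + 177 + 109 = 287
C(12) = 1 + C(11) + C(10) = 1 + 287 + 177 = 465

465


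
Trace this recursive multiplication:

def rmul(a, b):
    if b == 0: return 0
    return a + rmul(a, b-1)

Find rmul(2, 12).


rmul(2, 12) = 2 + rmul(2, 11)
rmul(2, 11) = 2 + rmul(2, 10)
rmul(2, 10) = 2 + rmul(2, 9)
rmul(2, 9) = 2 + rmul(2, 8)
rmul(2, 8) = 2 + rmul(2, 7)
rmul(2, 7) = 2 + rmul(2, 6)
rmul(2, 6) = 2 + rmul(2, 5)
rmul(2, 5) = 2 + rmul(2, 4)
rmul(2, 4) = 2 + rmul(2, 3)
rmul(2, 3) = 2 + rmul(2, 2)
rmul(2, 2) = 2 + rmul(2, 1)
rmul(2, 1) = 2 + rmul(2, 0)
rmul(2, 0) = 0  (base case)
Total: 2 + 2 + 2 + 2 + 2 + 2 + 2 + 2 + 2 + 2 + 2 + 2 + 0 = 24

24


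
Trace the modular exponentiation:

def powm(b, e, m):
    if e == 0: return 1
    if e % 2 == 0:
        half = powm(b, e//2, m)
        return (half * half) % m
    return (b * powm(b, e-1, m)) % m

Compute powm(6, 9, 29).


powm(6, 9, 29): e is odd, compute powm(6, 8, 29)
  powm(6, 8, 29): e is even, compute powm(6, 4, 29)
    powm(6, 4, 29): e is even, compute powm(6, 2, 29)
      powm(6, 2, 29): e is even, compute powm(6, 1, 29)
        powm(6, 1, 29): e is odd, compute powm(6, 0, 29)
          powm(6, 0, 29) = 1
        (6 * 1) % 29 = 6
      half=6, (6*6) % 29 = 7
    half=7, (7*7) % 29 = 20
  half=20, (20*20) % 29 = 23
(6 * 23) % 29 = 22

22


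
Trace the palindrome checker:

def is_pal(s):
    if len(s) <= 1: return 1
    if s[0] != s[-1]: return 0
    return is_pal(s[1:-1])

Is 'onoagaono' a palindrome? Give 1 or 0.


is_pal('onoagaono'): s[0]='o' == s[-1]='o' -> check is_pal('noagaon')
is_pal('noagaon'): s[0]='n' == s[-1]='n' -> check is_pal('oagao')
is_pal('oagao'): s[0]='o' == s[-1]='o' -> check is_pal('aga')
is_pal('aga'): s[0]='a' == s[-1]='a' -> check is_pal('g')
is_pal('g'): len <= 1 -> return 1  (base case)
Result: 1 (palindrome)

1


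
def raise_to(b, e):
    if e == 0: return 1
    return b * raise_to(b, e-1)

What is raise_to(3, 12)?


raise_to(3, 12)
= 3 * raise_to(3, 11)
= 3 * 3 * raise_to(3, 10)
= 3 * 3 * 3 * raise_to(3, 9)
= 3 * 3 * 3 * 3 * raise_to(3, 8)
= 3 * 3 * 3 * 3 * 3 * raise_to(3, 7)
= 3 * 3 * 3 * 3 * 3 * 3 * raise_to(3, 6)
= 3 * 3 * 3 * 3 * 3 * 3 * 3 * raise_to(3, 5)
= 3 * 3 * 3 * 3 * 3 * 3 * 3 * 3 * raise_to(3, 4)
= 3 * 3 * 3 * 3 * 3 * 3 * 3 * 3 * 3 * raise_to(3, 3)
= 3 * 3 * 3 * 3 * 3 * 3 * 3 * 3 * 3 * 3 * raise_to(3, 2)
= 3 * 3 * 3 * 3 * 3 * 3 * 3 * 3 * 3 * 3 * 3 * raise_to(3, 1)
= 3 * 3 * 3 * 3 * 3 * 3 * 3 * 3 * 3 * 3 * 3 * 3 * raise_to(3, 0)
= 3 * 3 * 3 * 3 * 3 * 3 * 3 * 3 * 3 * 3 * 3 * 3 * 1
= 531441

531441


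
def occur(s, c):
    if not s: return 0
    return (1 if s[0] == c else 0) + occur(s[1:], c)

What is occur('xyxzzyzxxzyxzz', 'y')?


s[0]='x' != 'y' -> 0
s[0]='y' == 'y' -> 1
s[0]='x' != 'y' -> 0
s[0]='z' != 'y' -> 0
s[0]='z' != 'y' -> 0
s[0]='y' == 'y' -> 1
s[0]='z' != 'y' -> 0
s[0]='x' != 'y' -> 0
s[0]='x' != 'y' -> 0
s[0]='z' != 'y' -> 0
s[0]='y' == 'y' -> 1
s[0]='x' != 'y' -> 0
s[0]='z' != 'y' -> 0
s[0]='z' != 'y' -> 0
Sum: 0 + 1 + 0 + 0 + 0 + 1 + 0 + 0 + 0 + 0 + 1 + 0 + 0 + 0 = 3

3


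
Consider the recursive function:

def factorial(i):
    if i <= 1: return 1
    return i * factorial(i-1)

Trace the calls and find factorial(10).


factorial(10)
= 10 * factorial(9)
= 10 * 9 * factorial(8)
= 10 * 9 * 8 * factorial(7)
= 10 * 9 * 8 * 7 * factorial(6)
= 10 * 9 * 8 * 7 * 6 * factorial(5)
= 10 * 9 * 8 * 7 * 6 * 5 * factorial(4)
= 10 * 9 * 8 * 7 * 6 * 5 * 4 * factorial(3)
= 10 * 9 * 8 * 7 * 6 * 5 * 4 * 3 * factorial(2)
= 10 * 9 * 8 * 7 * 6 * 5 * 4 * 3 * 2 * factorial(1)
= 10 * 9 * 8 * 7 * 6 * 5 * 4 * 3 * 2 * 1
= 3628800

3628800


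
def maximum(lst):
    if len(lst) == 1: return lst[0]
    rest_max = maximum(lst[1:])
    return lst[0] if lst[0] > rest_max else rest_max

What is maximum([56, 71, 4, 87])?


maximum([56, 71, 4, 87]): compare 56 with maximum([71, 4, 87])
maximum([71, 4, 87]): compare 71 with maximum([4, 87])
maximum([4, 87]): compare 4 with maximum([87])
maximum([87]) = 87  (base case)
Compare 4 with 87 -> 87
Compare 71 with 87 -> 87
Compare 56 with 87 -> 87

87


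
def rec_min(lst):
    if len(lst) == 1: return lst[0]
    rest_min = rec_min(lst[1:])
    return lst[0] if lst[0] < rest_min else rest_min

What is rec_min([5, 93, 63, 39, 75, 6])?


rec_min([5, 93, 63, 39, 75, 6]): compare 5 with rec_min([93, 63, 39, 75, 6])
rec_min([93, 63, 39, 75, 6]): compare 93 with rec_min([63, 39, 75, 6])
rec_min([63, 39, 75, 6]): compare 63 with rec_min([39, 75, 6])
rec_min([39, 75, 6]): compare 39 with rec_min([75, 6])
rec_min([75, 6]): compare 75 with rec_min([6])
rec_min([6]) = 6  (base case)
Compare 75 with 6 -> 6
Compare 39 with 6 -> 6
Compare 63 with 6 -> 6
Compare 93 with 6 -> 6
Compare 5 with 6 -> 5

5


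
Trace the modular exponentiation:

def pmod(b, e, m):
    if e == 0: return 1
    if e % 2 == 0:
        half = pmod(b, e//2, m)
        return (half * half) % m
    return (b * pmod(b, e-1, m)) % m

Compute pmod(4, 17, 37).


pmod(4, 17, 37): e is odd, compute pmod(4, 16, 37)
  pmod(4, 16, 37): e is even, compute pmod(4, 8, 37)
    pmod(4, 8, 37): e is even, compute pmod(4, 4, 37)
      pmod(4, 4, 37): e is even, compute pmod(4, 2, 37)
        pmod(4, 2, 37): e is even, compute pmod(4, 1, 37)
          pmod(4, 1, 37): e is odd, compute pmod(4, 0, 37)
          pmod(4, 0, 37) = 1
          (4 * 1) % 37 = 4
        half=4, (4*4) % 37 = 16
      half=16, (16*16) % 37 = 34
    half=34, (34*34) % 37 = 9
  half=9, (9*9) % 37 = 7
(4 * 7) % 37 = 28

28


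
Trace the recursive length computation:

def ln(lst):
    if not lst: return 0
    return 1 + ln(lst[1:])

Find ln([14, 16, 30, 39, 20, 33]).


ln([14, 16, 30, 39, 20, 33]) = 1 + ln([16, 30, 39, 20, 33])
ln([16, 30, 39, 20, 33]) = 1 + ln([30, 39, 20, 33])
ln([30, 39, 20, 33]) = 1 + ln([39, 20, 33])
ln([39, 20, 33]) = 1 + ln([20, 33])
ln([20, 33]) = 1 + ln([33])
ln([33]) = 1 + ln([])
ln([]) = 0  (base case)
Unwinding: 1 + 1 + 1 + 1 + 1 + 1 + 0 = 6

6


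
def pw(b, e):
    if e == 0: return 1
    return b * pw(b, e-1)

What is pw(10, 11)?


pw(10, 11)
= 10 * pw(10, 10)
= 10 * 10 * pw(10, 9)
= 10 * 10 * 10 * pw(10, 8)
= 10 * 10 * 10 * 10 * pw(10, 7)
= 10 * 10 * 10 * 10 * 10 * pw(10, 6)
= 10 * 10 * 10 * 10 * 10 * 10 * pw(10, 5)
= 10 * 10 * 10 * 10 * 10 * 10 * 10 * pw(10, 4)
= 10 * 10 * 10 * 10 * 10 * 10 * 10 * 10 * pw(10, 3)
= 10 * 10 * 10 * 10 * 10 * 10 * 10 * 10 * 10 * pw(10, 2)
= 10 * 10 * 10 * 10 * 10 * 10 * 10 * 10 * 10 * 10 * pw(10, 1)
= 10 * 10 * 10 * 10 * 10 * 10 * 10 * 10 * 10 * 10 * 10 * pw(10, 0)
= 10 * 10 * 10 * 10 * 10 * 10 * 10 * 10 * 10 * 10 * 10 * 1
= 100000000000

100000000000


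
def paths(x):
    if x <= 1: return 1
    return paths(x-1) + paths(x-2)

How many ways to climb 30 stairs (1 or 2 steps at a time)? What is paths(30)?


Building up from base cases:
paths(0) = 1
paths(1) = 1
paths(2) = paths(1) + paths(0) = 1 + 1 = 2
paths(3) = paths(2) + paths(1) = 2 + 1 = 3
paths(4) = paths(3) + paths(2) = 3 + 2 = 5
paths(5) = paths(4) + paths(3) = 5 + 3 = 8
paths(6) = paths(5) + paths(4) = 8 + 5 = 13
paths(7) = paths(6) + paths(5) = 13 + 8 = 21
paths(8) = paths(7) + paths(6) = 21 + 13 = 34
paths(9) = paths(8) + paths(7) = 34 + 21 = 55
paths(10) = paths(9) + paths(8) = 55 + 34 = 89
paths(11) = paths(10) + paths(9) = 89 + 55 = 144
paths(12) = paths(11) + paths(10) = 144 + 89 = 233
paths(13) = paths(12) + paths(11) = 233 + 144 = 377
paths(14) = paths(13) + paths(12) = 377 + 233 = 610
paths(15) = paths(14) + paths(13) = 610 + 377 = 987
paths(16) = paths(15) + paths(14) = 987 + 610 = 1597
paths(17) = paths(16) + paths(15) = 1597 + 987 = 2584
paths(18) = paths(17) + paths(16) = 2584 + 1597 = 4181
paths(19) = paths(18) + paths(17) = 4181 + 2584 = 6765
paths(20) = paths(19) + paths(18) = 6765 + 4181 = 10946
paths(21) = paths(20) + paths(19) = 10946 + 6765 = 17711
paths(22) = paths(21) + paths(20) = 17711 + 10946 = 28657
paths(23) = paths(22) + paths(21) = 28657 + 17711 = 46368
paths(24) = paths(23) + paths(22) = 46368 + 28657 = 75025
paths(25) = paths(24) + paths(23) = 75025 + 46368 = 121393
paths(26) = paths(25) + paths(24) = 121393 + 75025 = 196418
paths(27) = paths(26) + paths(25) = 196418 + 121393 = 317811
paths(28) = paths(27) + paths(26) = 317811 + 196418 = 514229
paths(29) = paths(28) + paths(27) = 514229 + 317811 = 832040
paths(30) = paths(29) + paths(28) = 832040 + 514229 = 1346269

1346269


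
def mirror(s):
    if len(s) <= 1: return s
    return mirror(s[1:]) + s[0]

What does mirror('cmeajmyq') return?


mirror('cmeajmyq') = mirror('meajmyq') + 'c'
mirror('meajmyq') = mirror('eajmyq') + 'm'
mirror('eajmyq') = mirror('ajmyq') + 'e'
mirror('ajmyq') = mirror('jmyq') + 'a'
mirror('jmyq') = mirror('myq') + 'j'
mirror('myq') = mirror('yq') + 'm'
mirror('yq') = mirror('q') + 'y'
mirror('q') = 'q'  (base case)
Concatenating: 'q' + 'y' + 'm' + 'j' + 'a' + 'e' + 'm' + 'c' = 'qymjaemc'

qymjaemc


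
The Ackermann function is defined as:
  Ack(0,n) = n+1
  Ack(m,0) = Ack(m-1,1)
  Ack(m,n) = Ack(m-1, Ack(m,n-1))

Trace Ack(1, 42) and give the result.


Ack(1, 42) = Ack(0, Ack(1, 41))
  Ack(1, 41) = Ack(0, Ack(1, 40))
    Ack(1, 40) = Ack(0, Ack(1, 39))
      Ack(1, 39) = Ack(0, Ack(1, 38))
        Ack(1, 38) = Ack(0, Ack(1, 37))
          Ack(1, 37) = Ack(0, Ack(1, 36))
          Ack(1, 36) = Ack(0, Ack(1, 35))
          Ack(1, 35) = Ack(0, Ack(1, 34))
          Ack(1, 34) = Ack(0, Ack(1, 33))
          Ack(1, 33) = Ack(0, Ack(1, 32))
          Ack(1, 32) = Ack(0, Ack(1, 31))
          Ack(1, 31) = Ack(0, Ack(1, 30))
          Ack(1, 30) = Ack(0, Ack(1, 29))
          Ack(1, 29) = Ack(0, Ack(1, 28))
          Ack(1, 28) = Ack(0, Ack(1, 27))
          Ack(1, 27) = Ack(0, Ack(1, 26))
          Ack(1, 26) = Ack(0, Ack(1, 25))
          Ack(1, 25) = Ack(0, Ack(1, 24))
          Ack(1, 24) = Ack(0, Ack(1, 23))
          Ack(1, 23) = Ack(0, Ack(1, 22))
          Ack(1, 22) = Ack(0, Ack(1, 21))
          Ack(1, 21) = Ack(0, Ack(1, 20))
          Ack(1, 20) = Ack(0, Ack(1, 19))
          Ack(1, 19) = Ack(0, Ack(1, 18))
          Ack(1, 18) = Ack(0, Ack(1, 17))
... (trace truncated)
Result: Ack(1, 42) = 44

44


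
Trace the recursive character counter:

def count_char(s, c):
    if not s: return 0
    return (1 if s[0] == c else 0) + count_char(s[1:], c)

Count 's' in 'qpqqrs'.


s[0]='q' != 's' -> 0
s[0]='p' != 's' -> 0
s[0]='q' != 's' -> 0
s[0]='q' != 's' -> 0
s[0]='r' != 's' -> 0
s[0]='s' == 's' -> 1
Sum: 0 + 0 + 0 + 0 + 0 + 1 = 1

1


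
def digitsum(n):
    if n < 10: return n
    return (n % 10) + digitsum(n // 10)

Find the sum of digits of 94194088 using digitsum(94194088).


digitsum(94194088) = 8 + digitsum(9419408)
digitsum(9419408) = 8 + digitsum(941940)
digitsum(941940) = 0 + digitsum(94194)
digitsum(94194) = 4 + digitsum(9419)
digitsum(9419) = 9 + digitsum(941)
digitsum(941) = 1 + digitsum(94)
digitsum(94) = 4 + digitsum(9)
digitsum(9) = 9  (base case)
Total: 8 + 8 + 0 + 4 + 9 + 1 + 4 + 9 = 43

43


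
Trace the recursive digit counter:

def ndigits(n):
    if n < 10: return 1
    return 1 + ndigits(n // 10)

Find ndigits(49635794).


ndigits(49635794) = 1 + ndigits(4963579)
ndigits(4963579) = 1 + ndigits(496357)
ndigits(496357) = 1 + ndigits(49635)
ndigits(49635) = 1 + ndigits(4963)
ndigits(4963) = 1 + ndigits(496)
ndigits(496) = 1 + ndigits(49)
ndigits(49) = 1 + ndigits(4)
ndigits(4) = 1  (base case: 4 < 10)
Unwinding: 1 + 1 + 1 + 1 + 1 + 1 + 1 + 1 = 8

8


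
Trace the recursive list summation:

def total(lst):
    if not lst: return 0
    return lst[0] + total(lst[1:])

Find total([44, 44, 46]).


total([44, 44, 46]) = 44 + total([44, 46])
total([44, 46]) = 44 + total([46])
total([46]) = 46 + total([])
total([]) = 0  (base case)
Total: 44 + 44 + 46 + 0 = 134

134


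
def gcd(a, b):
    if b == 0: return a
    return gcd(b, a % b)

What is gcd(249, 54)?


gcd(249, 54) = gcd(54, 33)
gcd(54, 33) = gcd(33, 21)
gcd(33, 21) = gcd(21, 12)
gcd(21, 12) = gcd(12, 9)
gcd(12, 9) = gcd(9, 3)
gcd(9, 3) = gcd(3, 0)
gcd(3, 0) = 3  (base case)

3


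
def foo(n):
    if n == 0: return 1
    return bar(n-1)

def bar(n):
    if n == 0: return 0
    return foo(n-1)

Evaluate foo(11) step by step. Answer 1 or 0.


foo(11) = bar(10)
bar(10) = foo(9)
foo(9) = bar(8)
bar(8) = foo(7)
foo(7) = bar(6)
bar(6) = foo(5)
foo(5) = bar(4)
bar(4) = foo(3)
foo(3) = bar(2)
bar(2) = foo(1)
foo(1) = bar(0)
bar(0) = 0  (base case)
Result: 0

0


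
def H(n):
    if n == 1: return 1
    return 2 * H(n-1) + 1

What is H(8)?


H(8) = 2 * H(7) + 1
H(7) = 2 * H(6) + 1
H(6) = 2 * H(5) + 1
H(5) = 2 * H(4) + 1
H(4) = 2 * H(3) + 1
H(3) = 2 * H(2) + 1
H(2) = 2 * H(1) + 1
H(1) = 1  (base case)
H(2) = 2 * 1 + 1 = 3
H(3) = 2 * 3 + 1 = 7
H(4) = 2 * 7 + 1 = 15
H(5) = 2 * 15 + 1 = 31
H(6) = 2 * 31 + 1 = 63
H(7) = 2 * 63 + 1 = 127
H(8) = 2 * 127 + 1 = 255

255


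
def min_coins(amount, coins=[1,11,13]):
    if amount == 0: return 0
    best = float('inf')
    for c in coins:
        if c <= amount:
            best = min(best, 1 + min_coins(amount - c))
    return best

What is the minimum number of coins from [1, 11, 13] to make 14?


Building up with DP:
min_coins(0) = 0
min_coins(1) = min(1+min_coins(0)=1+0=1) = 1
min_coins(2) = min(1+min_coins(1)=1+1=2) = 2
min_coins(3) = min(1+min_coins(2)=1+2=3) = 3
min_coins(4) = min(1+min_coins(3)=1+3=4) = 4
min_coins(5) = min(1+min_coins(4)=1+4=5) = 5
min_coins(6) = min(1+min_coins(5)=1+5=6) = 6
min_coins(7) = min(1+min_coins(6)=1+6=7) = 7
min_coins(8) = min(1+min_coins(7)=1+7=8) = 8
min_coins(9) = min(1+min_coins(8)=1+8=9) = 9
min_coins(10) = min(1+min_coins(9)=1+9=10) = 10
min_coins(11) = min(1+min_coins(10)=1+10=11, 1+min_coins(0)=1+0=1) = 1
min_coins(12) = min(1+min_coins(11)=1+1=2, 1+min_coins(1)=1+1=2) = 2
min_coins(13) = min(1+min_coins(12)=1+2=3, 1+min_coins(2)=1+2=3, 1+min_coins(0)=1+0=1) = 1
min_coins(14) = min(1+min_coins(13)=1+1=2, 1+min_coins(3)=1+3=4, 1+min_coins(1)=1+1=2) = 2

2


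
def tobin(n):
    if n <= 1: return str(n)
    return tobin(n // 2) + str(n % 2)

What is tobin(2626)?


tobin(2626) = tobin(1313) + '0'
tobin(1313) = tobin(656) + '1'
tobin(656) = tobin(328) + '0'
tobin(328) = tobin(164) + '0'
tobin(164) = tobin(82) + '0'
tobin(82) = tobin(41) + '0'
tobin(41) = tobin(20) + '1'
tobin(20) = tobin(10) + '0'
tobin(10) = tobin(5) + '0'
tobin(5) = tobin(2) + '1'
tobin(2) = tobin(1) + '0'
tobin(1) = '1'  (base case)
Concatenating: '1' + '0' + '1' + '0' + '0' + '1' + '0' + '0' + '0' + '0' + '1' + '0' = '101001000010'

101001000010


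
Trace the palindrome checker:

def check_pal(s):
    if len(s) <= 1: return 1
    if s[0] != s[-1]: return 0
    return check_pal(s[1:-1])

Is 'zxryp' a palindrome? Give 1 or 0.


check_pal('zxryp'): s[0]='z' != s[-1]='p' -> return 0
Result: 0 (not a palindrome)

0


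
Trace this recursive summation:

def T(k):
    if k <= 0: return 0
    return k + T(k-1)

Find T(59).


T(59)
= 59 + 58 + 57 + 56 + 55 + 54 + 53 + 52 + 51 + 50 + 49 + 48 + 47 + 46 + 45 + 44 + 43 + 42 + 41 + 40 + 39 + 38 + 37 + 36 + 35 + 34 + 33 + 32 + 31 + 30 + 29 + 28 + 27 + 26 + 25 + 24 + 23 + 22 + 21 + 20 + 19 + 18 + 17 + 16 + 15 + 14 + 13 + 12 + 11 + 10 + 9 + 8 + 7 + 6 + 5 + 4 + 3 + 2 + 1 + T(0)
= 59 + 58 + 57 + 56 + 55 + 54 + 53 + 52 + 51 + 50 + 49 + 48 + 47 + 46 + 45 + 44 + 43 + 42 + 41 + 40 + 39 + 38 + 37 + 36 + 35 + 34 + 33 + 32 + 31 + 30 + 29 + 28 + 27 + 26 + 25 + 24 + 23 + 22 + 21 + 20 + 19 + 18 + 17 + 16 + 15 + 14 + 13 + 12 + 11 + 10 + 9 + 8 + 7 + 6 + 5 + 4 + 3 + 2 + 1 + 0
= 1770

1770


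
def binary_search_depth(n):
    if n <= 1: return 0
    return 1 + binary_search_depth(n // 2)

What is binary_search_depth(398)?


398 / 2 = 199
199 / 2 = 99
99 / 2 = 49
49 / 2 = 24
24 / 2 = 12
12 / 2 = 6
6 / 2 = 3
3 / 2 = 1
Reached 1 after 8 halvings

8


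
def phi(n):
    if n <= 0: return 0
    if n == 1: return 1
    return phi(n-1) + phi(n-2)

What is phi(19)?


Computing phi(19) bottom-up:
phi(0) = 0
phi(1) = 1
phi(2) = phi(1) + phi(0) = 1 + 0 = 1
phi(3) = phi(2) + phi(1) = 1 + 1 = 2
phi(4) = phi(3) + phi(2) = 2 + 1 = 3
phi(5) = phi(4) + phi(3) = 3 + 2 = 5
phi(6) = phi(5) + phi(4) = 5 + 3 = 8
phi(7) = phi(6) + phi(5) = 8 + 5 = 13
phi(8) = phi(7) + phi(6) = 13 + 8 = 21
phi(9) = phi(8) + phi(7) = 21 + 13 = 34
phi(10) = phi(9) + phi(8) = 34 + 21 = 55
phi(11) = phi(10) + phi(9) = 55 + 34 = 89
phi(12) = phi(11) + phi(10) = 89 + 55 = 144
phi(13) = phi(12) + phi(11) = 144 + 89 = 233
phi(14) = phi(13) + phi(12) = 233 + 144 = 377
phi(15) = phi(14) + phi(13) = 377 + 233 = 610
phi(16) = phi(15) + phi(14) = 610 + 377 = 987
phi(17) = phi(16) + phi(15) = 987 + 610 = 1597
phi(18) = phi(17) + phi(16) = 1597 + 987 = 2584
phi(19) = phi(18) + phi(17) = 2584 + 1597 = 4181

4181


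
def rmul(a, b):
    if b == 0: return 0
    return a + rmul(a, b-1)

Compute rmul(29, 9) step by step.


rmul(29, 9) = 29 + rmul(29, 8)
rmul(29, 8) = 29 + rmul(29, 7)
rmul(29, 7) = 29 + rmul(29, 6)
rmul(29, 6) = 29 + rmul(29, 5)
rmul(29, 5) = 29 + rmul(29, 4)
rmul(29, 4) = 29 + rmul(29, 3)
rmul(29, 3) = 29 + rmul(29, 2)
rmul(29, 2) = 29 + rmul(29, 1)
rmul(29, 1) = 29 + rmul(29, 0)
rmul(29, 0) = 0  (base case)
Total: 29 + 29 + 29 + 29 + 29 + 29 + 29 + 29 + 29 + 0 = 261

261


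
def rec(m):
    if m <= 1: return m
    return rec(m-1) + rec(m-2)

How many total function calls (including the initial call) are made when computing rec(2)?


Let C(n) = total calls for rec(n)
C(0) = 1, C(1) = 1
C(2) = 1 + C(1) + C(0) = 1 + 1 + 1 = 3

3


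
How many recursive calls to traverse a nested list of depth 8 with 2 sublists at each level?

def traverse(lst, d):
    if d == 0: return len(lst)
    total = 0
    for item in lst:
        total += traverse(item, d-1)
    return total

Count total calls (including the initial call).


At depth 0 (root): 1 call
At depth 1: each of 1 parents calls traverse on 2 children = 2 calls
At depth 2: each of 2 parents calls traverse on 2 children = 4 calls
At depth 3: each of 4 parents calls traverse on 2 children = 8 calls
At depth 4: each of 8 parents calls traverse on 2 children = 16 calls
At depth 5: each of 16 parents calls traverse on 2 children = 32 calls
At depth 6: each of 32 parents calls traverse on 2 children = 64 calls
At depth 7: each of 64 parents calls traverse on 2 children = 128 calls
At depth 8: each of 128 parents calls traverse on 2 children = 256 calls
Total: 1 + 2 + 4 + 8 + 16 + 32 + 64 + 128 + 256 = 511

511


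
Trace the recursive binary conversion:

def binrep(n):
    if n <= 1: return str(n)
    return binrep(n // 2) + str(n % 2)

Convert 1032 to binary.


binrep(1032) = binrep(516) + '0'
binrep(516) = binrep(258) + '0'
binrep(258) = binrep(129) + '0'
binrep(129) = binrep(64) + '1'
binrep(64) = binrep(32) + '0'
binrep(32) = binrep(16) + '0'
binrep(16) = binrep(8) + '0'
binrep(8) = binrep(4) + '0'
binrep(4) = binrep(2) + '0'
binrep(2) = binrep(1) + '0'
binrep(1) = '1'  (base case)
Concatenating: '1' + '0' + '0' + '0' + '0' + '0' + '0' + '1' + '0' + '0' + '0' = '10000001000'

10000001000


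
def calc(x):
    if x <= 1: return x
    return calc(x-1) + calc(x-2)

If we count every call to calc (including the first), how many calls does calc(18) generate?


Let C(n) = total calls for calc(n)
C(0) = 1, C(1) = 1
C(2) = 1 + C(1) + C(0) = 1 + 1 + 1 = 3
C(3) = 1 + C(2) + C(1) = 1 + 3 + 1 = 5
C(4) = 1 + C(3) + C(2) = 1 + 5 + 3 = 9
C(5) = 1 + C(4) + C(3) = 1 + 9 + 5 = 15
C(6) = 1 + C(5) + C(4) = 1 + 15 + 9 = 25
C(7) = 1 + C(6) + C(5) = 1 + 25 + 15 = 41
C(8) = 1 + C(7) + C(6) = 1 + 41 + 25 = 67
C(9) = 1 + C(8) + C(7) = 1 + 67 + 41 = 109
C(10) = 1 + C(9) + C(8) = 1 + 109 + 67 = 177
C(11) = 1 + C(10) + C(9) = 1 + 177 + 109 = 287
C(12) = 1 + C(11) + C(10) = 1 + 287 + 177 = 465
C(13) = 1 + C(12) + C(11) = 1 + 465 + 287 = 753
C(14) = 1 + C(13) + C(12) = 1 + 753 + 465 = 1219
C(15) = 1 + C(14) + C(13) = 1 + 1219 + 753 = 1973
C(16) = 1 + C(15) + C(14) = 1 + 1973 + 1219 = 3193
C(17) = 1 + C(16) + C(15) = 1 + 3193 + 1973 = 5167
C(18) = 1 + C(17) + C(16) = 1 + 5167 + 3193 = 8361

8361


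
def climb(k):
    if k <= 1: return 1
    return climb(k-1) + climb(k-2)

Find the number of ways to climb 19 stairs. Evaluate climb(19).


Building up from base cases:
climb(0) = 1
climb(1) = 1
climb(2) = climb(1) + climb(0) = 1 + 1 = 2
climb(3) = climb(2) + climb(1) = 2 + 1 = 3
climb(4) = climb(3) + climb(2) = 3 + 2 = 5
climb(5) = climb(4) + climb(3) = 5 + 3 = 8
climb(6) = climb(5) + climb(4) = 8 + 5 = 13
climb(7) = climb(6) + climb(5) = 13 + 8 = 21
climb(8) = climb(7) + climb(6) = 21 + 13 = 34
climb(9) = climb(8) + climb(7) = 34 + 21 = 55
climb(10) = climb(9) + climb(8) = 55 + 34 = 89
climb(11) = climb(10) + climb(9) = 89 + 55 = 144
climb(12) = climb(11) + climb(10) = 144 + 89 = 233
climb(13) = climb(12) + climb(11) = 233 + 144 = 377
climb(14) = climb(13) + climb(12) = 377 + 233 = 610
climb(15) = climb(14) + climb(13) = 610 + 377 = 987
climb(16) = climb(15) + climb(14) = 987 + 610 = 1597
climb(17) = climb(16) + climb(15) = 1597 + 987 = 2584
climb(18) = climb(17) + climb(16) = 2584 + 1597 = 4181
climb(19) = climb(18) + climb(17) = 4181 + 2584 = 6765

6765


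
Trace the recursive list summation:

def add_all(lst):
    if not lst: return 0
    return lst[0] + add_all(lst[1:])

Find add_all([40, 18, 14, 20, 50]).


add_all([40, 18, 14, 20, 50]) = 40 + add_all([18, 14, 20, 50])
add_all([18, 14, 20, 50]) = 18 + add_all([14, 20, 50])
add_all([14, 20, 50]) = 14 + add_all([20, 50])
add_all([20, 50]) = 20 + add_all([50])
add_all([50]) = 50 + add_all([])
add_all([]) = 0  (base case)
Total: 40 + 18 + 14 + 20 + 50 + 0 = 142

142


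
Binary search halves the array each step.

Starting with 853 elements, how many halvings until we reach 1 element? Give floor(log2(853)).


853 / 2 = 426
426 / 2 = 213
213 / 2 = 106
106 / 2 = 53
53 / 2 = 26
26 / 2 = 13
13 / 2 = 6
6 / 2 = 3
3 / 2 = 1
Reached 1 after 9 halvings

9


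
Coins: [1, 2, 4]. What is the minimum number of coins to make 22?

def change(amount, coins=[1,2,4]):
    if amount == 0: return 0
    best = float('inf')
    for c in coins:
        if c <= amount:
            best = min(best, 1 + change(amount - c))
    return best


Building up with DP:
change(0) = 0
change(1) = min(1+change(0)=1+0=1) = 1
change(2) = min(1+change(1)=1+1=2, 1+change(0)=1+0=1) = 1
change(3) = min(1+change(2)=1+1=2, 1+change(1)=1+1=2) = 2
change(4) = min(1+change(3)=1+2=3, 1+change(2)=1+1=2, 1+change(0)=1+0=1) = 1
change(5) = min(1+change(4)=1+1=2, 1+change(3)=1+2=3, 1+change(1)=1+1=2) = 2
change(6) = min(1+change(5)=1+2=3, 1+change(4)=1+1=2, 1+change(2)=1+1=2) = 2
change(7) = min(1+change(6)=1+2=3, 1+change(5)=1+2=3, 1+change(3)=1+2=3) = 3
change(8) = min(1+change(7)=1+3=4, 1+change(6)=1+2=3, 1+change(4)=1+1=2) = 2
change(9) = min(1+change(8)=1+2=3, 1+change(7)=1+3=4, 1+change(5)=1+2=3) = 3
change(10) = min(1+change(9)=1+3=4, 1+change(8)=1+2=3, 1+change(6)=1+2=3) = 3
change(11) = min(1+change(10)=1+3=4, 1+change(9)=1+3=4, 1+change(7)=1+3=4) = 4
change(12) = min(1+change(11)=1+4=5, 1+change(10)=1+3=4, 1+change(8)=1+2=3) = 3
change(13) = min(1+change(12)=1+3=4, 1+change(11)=1+4=5, 1+change(9)=1+3=4) = 4
change(14) = min(1+change(13)=1+4=5, 1+change(12)=1+3=4, 1+change(10)=1+3=4) = 4
change(15) = min(1+change(14)=1+4=5, 1+change(13)=1+4=5, 1+change(11)=1+4=5) = 5
change(16) = min(1+change(15)=1+5=6, 1+change(14)=1+4=5, 1+change(12)=1+3=4) = 4
change(17) = min(1+change(16)=1+4=5, 1+change(15)=1+5=6, 1+change(13)=1+4=5) = 5
change(18) = min(1+change(17)=1+5=6, 1+change(16)=1+4=5, 1+change(14)=1+4=5) = 5
change(19) = min(1+change(18)=1+5=6, 1+change(17)=1+5=6, 1+change(15)=1+5=6) = 6
change(20) = min(1+change(19)=1+6=7, 1+change(18)=1+5=6, 1+change(16)=1+4=5) = 5
change(21) = min(1+change(20)=1+5=6, 1+change(19)=1+6=7, 1+change(17)=1+5=6) = 6
change(22) = min(1+change(21)=1+6=7, 1+change(20)=1+5=6, 1+change(18)=1+5=6) = 6

6


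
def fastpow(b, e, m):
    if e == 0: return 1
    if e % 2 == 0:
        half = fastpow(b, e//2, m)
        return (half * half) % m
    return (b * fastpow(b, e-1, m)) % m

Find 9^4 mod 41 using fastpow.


fastpow(9, 4, 41): e is even, compute fastpow(9, 2, 41)
  fastpow(9, 2, 41): e is even, compute fastpow(9, 1, 41)
    fastpow(9, 1, 41): e is odd, compute fastpow(9, 0, 41)
      fastpow(9, 0, 41) = 1
    (9 * 1) % 41 = 9
  half=9, (9*9) % 41 = 40
half=40, (40*40) % 41 = 1

1


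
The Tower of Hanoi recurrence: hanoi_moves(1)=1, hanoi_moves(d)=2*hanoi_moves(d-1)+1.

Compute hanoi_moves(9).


hanoi_moves(9) = 2 * hanoi_moves(8) + 1
hanoi_moves(8) = 2 * hanoi_moves(7) + 1
hanoi_moves(7) = 2 * hanoi_moves(6) + 1
hanoi_moves(6) = 2 * hanoi_moves(5) + 1
hanoi_moves(5) = 2 * hanoi_moves(4) + 1
hanoi_moves(4) = 2 * hanoi_moves(3) + 1
hanoi_moves(3) = 2 * hanoi_moves(2) + 1
hanoi_moves(2) = 2 * hanoi_moves(1) + 1
hanoi_moves(1) = 1  (base case)
hanoi_moves(2) = 2 * 1 + 1 = 3
hanoi_moves(3) = 2 * 3 + 1 = 7
hanoi_moves(4) = 2 * 7 + 1 = 15
hanoi_moves(5) = 2 * 15 + 1 = 31
hanoi_moves(6) = 2 * 31 + 1 = 63
hanoi_moves(7) = 2 * 63 + 1 = 127
hanoi_moves(8) = 2 * 127 + 1 = 255
hanoi_moves(9) = 2 * 255 + 1 = 511

511


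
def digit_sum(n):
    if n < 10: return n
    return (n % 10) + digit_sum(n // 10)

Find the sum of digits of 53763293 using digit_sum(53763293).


digit_sum(53763293) = 3 + digit_sum(5376329)
digit_sum(5376329) = 9 + digit_sum(537632)
digit_sum(537632) = 2 + digit_sum(53763)
digit_sum(53763) = 3 + digit_sum(5376)
digit_sum(5376) = 6 + digit_sum(537)
digit_sum(537) = 7 + digit_sum(53)
digit_sum(53) = 3 + digit_sum(5)
digit_sum(5) = 5  (base case)
Total: 3 + 9 + 2 + 3 + 6 + 7 + 3 + 5 = 38

38


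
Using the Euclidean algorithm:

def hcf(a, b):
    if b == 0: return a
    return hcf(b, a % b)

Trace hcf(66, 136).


hcf(66, 136) = hcf(136, 66)
hcf(136, 66) = hcf(66, 4)
hcf(66, 4) = hcf(4, 2)
hcf(4, 2) = hcf(2, 0)
hcf(2, 0) = 2  (base case)

2


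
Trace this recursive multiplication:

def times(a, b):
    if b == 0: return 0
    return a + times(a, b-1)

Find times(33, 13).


times(33, 13) = 33 + times(33, 12)
times(33, 12) = 33 + times(33, 11)
times(33, 11) = 33 + times(33, 10)
times(33, 10) = 33 + times(33, 9)
times(33, 9) = 33 + times(33, 8)
times(33, 8) = 33 + times(33, 7)
times(33, 7) = 33 + times(33, 6)
times(33, 6) = 33 + times(33, 5)
times(33, 5) = 33 + times(33, 4)
times(33, 4) = 33 + times(33, 3)
times(33, 3) = 33 + times(33, 2)
times(33, 2) = 33 + times(33, 1)
times(33, 1) = 33 + times(33, 0)
times(33, 0) = 0  (base case)
Total: 33 + 33 + 33 + 33 + 33 + 33 + 33 + 33 + 33 + 33 + 33 + 33 + 33 + 0 = 429

429


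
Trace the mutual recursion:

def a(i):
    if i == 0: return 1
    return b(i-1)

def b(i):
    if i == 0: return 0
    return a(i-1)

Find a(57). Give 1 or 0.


a(57) = b(56)
b(56) = a(55)
a(55) = b(54)
b(54) = a(53)
a(53) = b(52)
b(52) = a(51)
a(51) = b(50)
b(50) = a(49)
a(49) = b(48)
b(48) = a(47)
a(47) = b(46)
b(46) = a(45)
a(45) = b(44)
b(44) = a(43)
a(43) = b(42)
b(42) = a(41)
a(41) = b(40)
b(40) = a(39)
a(39) = b(38)
b(38) = a(37)
a(37) = b(36)
b(36) = a(35)
a(35) = b(34)
b(34) = a(33)
a(33) = b(32)
b(32) = a(31)
a(31) = b(30)
b(30) = a(29)
a(29) = b(28)
b(28) = a(27)
a(27) = b(26)
b(26) = a(25)
a(25) = b(24)
b(24) = a(23)
a(23) = b(22)
b(22) = a(21)
a(21) = b(20)
b(20) = a(19)
a(19) = b(18)
b(18) = a(17)
a(17) = b(16)
b(16) = a(15)
a(15) = b(14)
b(14) = a(13)
a(13) = b(12)
b(12) = a(11)
a(11) = b(10)
b(10) = a(9)
a(9) = b(8)
b(8) = a(7)
a(7) = b(6)
b(6) = a(5)
a(5) = b(4)
b(4) = a(3)
a(3) = b(2)
b(2) = a(1)
a(1) = b(0)
b(0) = 0  (base case)
Result: 0

0


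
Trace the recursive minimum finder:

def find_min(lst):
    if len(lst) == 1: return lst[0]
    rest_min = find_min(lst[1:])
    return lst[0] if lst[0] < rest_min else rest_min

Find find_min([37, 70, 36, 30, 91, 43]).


find_min([37, 70, 36, 30, 91, 43]): compare 37 with find_min([70, 36, 30, 91, 43])
find_min([70, 36, 30, 91, 43]): compare 70 with find_min([36, 30, 91, 43])
find_min([36, 30, 91, 43]): compare 36 with find_min([30, 91, 43])
find_min([30, 91, 43]): compare 30 with find_min([91, 43])
find_min([91, 43]): compare 91 with find_min([43])
find_min([43]) = 43  (base case)
Compare 91 with 43 -> 43
Compare 30 with 43 -> 30
Compare 36 with 30 -> 30
Compare 70 with 30 -> 30
Compare 37 with 30 -> 30

30


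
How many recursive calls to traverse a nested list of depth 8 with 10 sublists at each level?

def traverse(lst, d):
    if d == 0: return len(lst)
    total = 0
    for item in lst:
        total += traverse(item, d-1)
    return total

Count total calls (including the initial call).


At depth 0 (root): 1 call
At depth 1: each of 1 parents calls traverse on 10 children = 10 calls
At depth 2: each of 10 parents calls traverse on 10 children = 100 calls
At depth 3: each of 100 parents calls traverse on 10 children = 1000 calls
At depth 4: each of 1000 parents calls traverse on 10 children = 10000 calls
At depth 5: each of 10000 parents calls traverse on 10 children = 100000 calls
At depth 6: each of 100000 parents calls traverse on 10 children = 1000000 calls
At depth 7: each of 1000000 parents calls traverse on 10 children = 10000000 calls
At depth 8: each of 10000000 parents calls traverse on 10 children = 100000000 calls
Total: 1 + 10 + 100 + 1000 + 10000 + 100000 + 1000000 + 10000000 + 100000000 = 111111111

111111111


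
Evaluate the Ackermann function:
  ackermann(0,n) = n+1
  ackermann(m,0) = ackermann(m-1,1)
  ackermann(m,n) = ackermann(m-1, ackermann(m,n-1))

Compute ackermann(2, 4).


ackermann(2, 4) = ackermann(1, ackermann(2, 3))
  ackermann(2, 3) = ackermann(1, ackermann(2, 2))
    ackermann(2, 2) = ackermann(1, ackermann(2, 1))
      ackermann(2, 1) = ackermann(1, ackermann(2, 0))
        ackermann(2, 0) = ackermann(1, 1)
          ackermann(1, 1) = ackermann(0, ackermann(1, 0))
          ackermann(1, 0) = ackermann(0, 1)
          ackermann(0, 1) = 2
            = ackermann(0, 2)
          ackermann(0, 2) = 3
        = ackermann(1, 3)
        ackermann(1, 3) = ackermann(0, ackermann(1, 2))
          ackermann(1, 2) = ackermann(0, ackermann(1, 1))
          ackermann(1, 1) = ackermann(0, ackermann(1, 0))
          ackermann(1, 0) = ackermann(0, 1)
          ackermann(0, 1) = 2
            = ackermann(0, 2)
          ackermann(0, 2) = 3
            = ackermann(0, 3)
          ackermann(0, 3) = 4
          = ackermann(0, 4)
          ackermann(0, 4) = 5
      = ackermann(1, 5)
      ackermann(1, 5) = ackermann(0, ackermann(1, 4))
        ackermann(1, 4) = ackermann(0, ackermann(1, 3))
... (trace truncated)
Result: ackermann(2, 4) = 11

11


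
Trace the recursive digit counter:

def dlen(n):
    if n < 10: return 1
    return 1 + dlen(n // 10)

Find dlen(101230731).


dlen(101230731) = 1 + dlen(10123073)
dlen(10123073) = 1 + dlen(1012307)
dlen(1012307) = 1 + dlen(101230)
dlen(101230) = 1 + dlen(10123)
dlen(10123) = 1 + dlen(1012)
dlen(1012) = 1 + dlen(101)
dlen(101) = 1 + dlen(10)
dlen(10) = 1 + dlen(1)
dlen(1) = 1  (base case: 1 < 10)
Unwinding: 1 + 1 + 1 + 1 + 1 + 1 + 1 + 1 + 1 = 9

9


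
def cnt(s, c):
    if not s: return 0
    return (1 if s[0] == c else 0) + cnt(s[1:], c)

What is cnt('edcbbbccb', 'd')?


s[0]='e' != 'd' -> 0
s[0]='d' == 'd' -> 1
s[0]='c' != 'd' -> 0
s[0]='b' != 'd' -> 0
s[0]='b' != 'd' -> 0
s[0]='b' != 'd' -> 0
s[0]='c' != 'd' -> 0
s[0]='c' != 'd' -> 0
s[0]='b' != 'd' -> 0
Sum: 0 + 1 + 0 + 0 + 0 + 0 + 0 + 0 + 0 = 1

1


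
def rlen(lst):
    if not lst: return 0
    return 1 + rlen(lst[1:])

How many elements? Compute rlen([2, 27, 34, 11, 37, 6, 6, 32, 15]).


rlen([2, 27, 34, 11, 37, 6, 6, 32, 15]) = 1 + rlen([27, 34, 11, 37, 6, 6, 32, 15])
rlen([27, 34, 11, 37, 6, 6, 32, 15]) = 1 + rlen([34, 11, 37, 6, 6, 32, 15])
rlen([34, 11, 37, 6, 6, 32, 15]) = 1 + rlen([11, 37, 6, 6, 32, 15])
rlen([11, 37, 6, 6, 32, 15]) = 1 + rlen([37, 6, 6, 32, 15])
rlen([37, 6, 6, 32, 15]) = 1 + rlen([6, 6, 32, 15])
rlen([6, 6, 32, 15]) = 1 + rlen([6, 32, 15])
rlen([6, 32, 15]) = 1 + rlen([32, 15])
rlen([32, 15]) = 1 + rlen([15])
rlen([15]) = 1 + rlen([])
rlen([]) = 0  (base case)
Unwinding: 1 + 1 + 1 + 1 + 1 + 1 + 1 + 1 + 1 + 0 = 9

9


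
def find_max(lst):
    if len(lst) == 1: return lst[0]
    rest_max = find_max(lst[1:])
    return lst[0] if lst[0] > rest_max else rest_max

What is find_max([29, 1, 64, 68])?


find_max([29, 1, 64, 68]): compare 29 with find_max([1, 64, 68])
find_max([1, 64, 68]): compare 1 with find_max([64, 68])
find_max([64, 68]): compare 64 with find_max([68])
find_max([68]) = 68  (base case)
Compare 64 with 68 -> 68
Compare 1 with 68 -> 68
Compare 29 with 68 -> 68

68


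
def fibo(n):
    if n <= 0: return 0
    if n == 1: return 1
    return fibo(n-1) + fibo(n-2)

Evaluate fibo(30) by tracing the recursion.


Computing fibo(30) bottom-up:
fibo(0) = 0
fibo(1) = 1
fibo(2) = fibo(1) + fibo(0) = 1 + 0 = 1
fibo(3) = fibo(2) + fibo(1) = 1 + 1 = 2
fibo(4) = fibo(3) + fibo(2) = 2 + 1 = 3
fibo(5) = fibo(4) + fibo(3) = 3 + 2 = 5
fibo(6) = fibo(5) + fibo(4) = 5 + 3 = 8
fibo(7) = fibo(6) + fibo(5) = 8 + 5 = 13
fibo(8) = fibo(7) + fibo(6) = 13 + 8 = 21
fibo(9) = fibo(8) + fibo(7) = 21 + 13 = 34
fibo(10) = fibo(9) + fibo(8) = 34 + 21 = 55
fibo(11) = fibo(10) + fibo(9) = 55 + 34 = 89
fibo(12) = fibo(11) + fibo(10) = 89 + 55 = 144
fibo(13) = fibo(12) + fibo(11) = 144 + 89 = 233
fibo(14) = fibo(13) + fibo(12) = 233 + 144 = 377
fibo(15) = fibo(14) + fibo(13) = 377 + 233 = 610
fibo(16) = fibo(15) + fibo(14) = 610 + 377 = 987
fibo(17) = fibo(16) + fibo(15) = 987 + 610 = 1597
fibo(18) = fibo(17) + fibo(16) = 1597 + 987 = 2584
fibo(19) = fibo(18) + fibo(17) = 2584 + 1597 = 4181
fibo(20) = fibo(19) + fibo(18) = 4181 + 2584 = 6765
fibo(21) = fibo(20) + fibo(19) = 6765 + 4181 = 10946
fibo(22) = fibo(21) + fibo(20) = 10946 + 6765 = 17711
fibo(23) = fibo(22) + fibo(21) = 17711 + 10946 = 28657
fibo(24) = fibo(23) + fibo(22) = 28657 + 17711 = 46368
fibo(25) = fibo(24) + fibo(23) = 46368 + 28657 = 75025
fibo(26) = fibo(25) + fibo(24) = 75025 + 46368 = 121393
fibo(27) = fibo(26) + fibo(25) = 121393 + 75025 = 196418
fibo(28) = fibo(27) + fibo(26) = 196418 + 121393 = 317811
fibo(29) = fibo(28) + fibo(27) = 317811 + 196418 = 514229
fibo(30) = fibo(29) + fibo(28) = 514229 + 317811 = 832040

832040
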